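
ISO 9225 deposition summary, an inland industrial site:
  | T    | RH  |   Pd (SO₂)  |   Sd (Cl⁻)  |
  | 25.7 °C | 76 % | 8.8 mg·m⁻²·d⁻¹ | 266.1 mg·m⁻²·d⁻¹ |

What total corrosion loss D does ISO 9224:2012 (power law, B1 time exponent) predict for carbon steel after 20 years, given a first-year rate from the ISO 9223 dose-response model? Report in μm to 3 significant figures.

carbon steel: T>10 °C ⇒ hinge -0.054·(25.7−10) = -0.8478
  Pd branch = 1.77·Pd^0.52·e^(0.02·RH+f) = 10.74 μm/a
  Sd branch = 0.102·Sd^0.62·e^(0.033·RH+0.04·T) = 111.6 μm/a
  sum: 10.74 + 111.6 → r_corr = 122.4 μm/a
ISO 9224: D(t) = r_corr · t^b with b = 0.523 (carbon steel, B1)
  D(20) = 122.4 × 20^0.523 = 122.4 × 4.791 = 586.3 μm

D(20) = 586 μm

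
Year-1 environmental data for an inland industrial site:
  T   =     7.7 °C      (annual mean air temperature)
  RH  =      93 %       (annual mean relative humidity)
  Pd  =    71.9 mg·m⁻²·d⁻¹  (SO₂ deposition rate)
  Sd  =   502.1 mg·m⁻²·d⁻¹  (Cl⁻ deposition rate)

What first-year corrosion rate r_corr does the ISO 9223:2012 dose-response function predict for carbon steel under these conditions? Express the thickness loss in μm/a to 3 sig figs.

r_corr = 216 μm/a

carbon steel: temperature factor f = +0.150·(-2.3) = -0.3450
  SO₂ term: 1.77·71.9^0.52·exp(0.02·93-0.3450) = 74.38
  Cl⁻ term: 0.102·502.1^0.62·exp(0.033·93+0.04·7.7) = 141.2
  sum: 74.38 + 141.2 → r_corr = 215.5 μm/a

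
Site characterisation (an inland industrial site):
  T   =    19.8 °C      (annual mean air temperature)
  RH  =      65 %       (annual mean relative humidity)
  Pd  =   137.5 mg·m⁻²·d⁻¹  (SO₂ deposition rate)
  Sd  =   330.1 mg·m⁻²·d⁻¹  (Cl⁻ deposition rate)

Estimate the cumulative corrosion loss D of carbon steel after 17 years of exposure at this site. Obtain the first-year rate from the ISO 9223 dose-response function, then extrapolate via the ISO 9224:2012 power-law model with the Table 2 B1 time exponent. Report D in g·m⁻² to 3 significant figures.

D(17) = 4.13e+03 g·m⁻²

carbon steel: f(T) = -0.054·(T−10) [T>10 °C] = -0.5292
  SO₂ term: 1.77·137.5^0.52·exp(0.02·65-0.5292) = 49.5
  Sd branch = 0.102·Sd^0.62·e^(0.033·RH+0.04·T) = 70.09 μm/a
  r_corr = 49.5 + 70.09 = 119.6 μm/a
Power-law: D(17) = r_corr · 17^0.523
  D(17) = 119.6 × 17^0.523 = 119.6 × 4.401 = 526.3 μm
  Mass loss = 526.3 μm × 7.85 g/cm³ = 4132 g·m⁻²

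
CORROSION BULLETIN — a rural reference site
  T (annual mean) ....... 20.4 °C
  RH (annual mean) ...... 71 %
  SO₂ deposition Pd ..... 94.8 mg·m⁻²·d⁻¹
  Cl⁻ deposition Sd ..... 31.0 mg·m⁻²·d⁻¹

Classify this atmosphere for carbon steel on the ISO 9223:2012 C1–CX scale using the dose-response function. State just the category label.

C4

carbon steel: temperature factor f = -0.054·(10.4) = -0.5616
  Pd branch = 1.77·Pd^0.52·e^(0.02·RH+f) = 44.54 μm/a
  Sd branch = 0.102·Sd^0.62·e^(0.033·RH+0.04·T) = 20.19 μm/a
  r_corr = 44.54 + 20.19 = 64.73 μm/a
ISO 9223 Table 2 (carbon steel): 50 < 64.7 ≤ 80 μm/a ⇒ C4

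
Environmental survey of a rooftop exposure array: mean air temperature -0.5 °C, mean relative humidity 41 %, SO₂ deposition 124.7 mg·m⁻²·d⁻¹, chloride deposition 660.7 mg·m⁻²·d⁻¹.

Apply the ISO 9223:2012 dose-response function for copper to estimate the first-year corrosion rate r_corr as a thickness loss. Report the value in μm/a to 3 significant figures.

copper: T≤10 °C ⇒ hinge +0.126·(-0.5−10) = -1.3230
  Pd branch = 0.0053·Pd^0.26·e^(0.059·RH+f) = 0.05561 μm/a
  Cl⁻ term: 0.01025·660.7^0.27·exp(0.036·41+0.049·-0.5) = 0.2526
  r_corr = 0.05561 + 0.2526 = 0.3083 μm/a

r_corr = 0.308 μm/a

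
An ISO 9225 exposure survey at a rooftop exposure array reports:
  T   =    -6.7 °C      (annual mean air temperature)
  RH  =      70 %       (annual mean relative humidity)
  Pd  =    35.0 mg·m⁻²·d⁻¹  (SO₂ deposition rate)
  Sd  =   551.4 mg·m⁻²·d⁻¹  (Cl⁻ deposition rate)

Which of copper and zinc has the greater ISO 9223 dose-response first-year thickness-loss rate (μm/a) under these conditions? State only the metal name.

copper: temperature factor f = +0.126·(-16.7) = -2.1042
  SO₂ term: 0.0053·35.0^0.26·exp(0.059·70-2.1042) = 0.1013
  Sd branch = 0.01025·Sd^0.27·e^(0.036·RH+0.049·T) = 0.5044 μm/a
  sum: 0.1013 + 0.5044 → r_corr = 0.6057 μm/a
zinc: T≤10 °C ⇒ hinge +0.038·(-6.7−10) = -0.6346
  Pd branch = 0.0129·Pd^0.44·e^(0.046·RH+f) = 0.8181 μm/a
  Cl⁻ term: 0.0175·551.4^0.57·exp(0.008·70+0.085·-6.7) = 0.6332
  r_corr = 0.8181 + 0.6332 = 1.451 μm/a
Ordering by μm/a: zinc (1.45) > copper (0.606)

zinc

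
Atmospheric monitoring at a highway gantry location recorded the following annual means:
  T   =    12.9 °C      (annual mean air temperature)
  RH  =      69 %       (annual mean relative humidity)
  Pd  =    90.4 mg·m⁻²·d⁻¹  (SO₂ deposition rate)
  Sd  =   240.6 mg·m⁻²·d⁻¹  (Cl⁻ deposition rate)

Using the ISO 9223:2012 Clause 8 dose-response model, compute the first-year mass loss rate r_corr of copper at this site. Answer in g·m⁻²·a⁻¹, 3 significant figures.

copper: f(T) = -0.080·(T−10) [T>10 °C] = -0.2320
  SO₂ term: 0.0053·90.4^0.26·exp(0.059·69-0.2320) = 0.7946
  Cl⁻ term: 0.01025·240.6^0.27·exp(0.036·69+0.049·12.9) = 1.016
  r_corr = 0.7946 + 1.016 = 1.811 μm/a
Convert to mass loss: 1.811 μm/a × 8.96 g/cm³ = 16.22 g·m⁻²·a⁻¹

r_corr = 16.2 g·m⁻²·a⁻¹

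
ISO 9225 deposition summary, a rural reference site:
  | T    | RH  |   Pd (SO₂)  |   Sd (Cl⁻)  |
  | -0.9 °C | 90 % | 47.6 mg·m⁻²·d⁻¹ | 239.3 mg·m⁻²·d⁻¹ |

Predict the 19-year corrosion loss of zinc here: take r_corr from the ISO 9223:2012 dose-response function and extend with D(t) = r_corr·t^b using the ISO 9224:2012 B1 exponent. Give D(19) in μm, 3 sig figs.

D(19) = 40.4 μm

zinc: T≤10 °C ⇒ hinge +0.038·(-0.9−10) = -0.4142
  sulphur-dioxide contribution → 2.93 μm/a
  chloride contribution → 0.756 μm/a
  ⇒ r_corr(zinc) = 3.686 μm/a
Long-term exponent b (ISO 9224 Table 2, B1) = 0.813
  D(19) = 3.686 × 19^0.813 = 3.686 × 10.96 = 40.38 μm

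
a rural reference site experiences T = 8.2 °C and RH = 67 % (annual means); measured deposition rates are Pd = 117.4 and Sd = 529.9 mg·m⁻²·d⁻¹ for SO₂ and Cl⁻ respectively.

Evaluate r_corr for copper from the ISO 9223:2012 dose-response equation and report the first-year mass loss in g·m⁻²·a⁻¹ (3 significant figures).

copper: f(T) = +0.126·(T−10) [T≤10 °C] = -0.2268
  Pd branch = 0.0053·Pd^0.26·e^(0.059·RH+f) = 0.7597 μm/a
  Sd branch = 0.01025·Sd^0.27·e^(0.036·RH+0.049·T) = 0.9296 μm/a
  r_corr = 0.7597 + 0.9296 = 1.689 μm/a
Convert to mass loss: 1.689 μm/a × 8.96 g/cm³ = 15.14 g·m⁻²·a⁻¹

r_corr = 15.1 g·m⁻²·a⁻¹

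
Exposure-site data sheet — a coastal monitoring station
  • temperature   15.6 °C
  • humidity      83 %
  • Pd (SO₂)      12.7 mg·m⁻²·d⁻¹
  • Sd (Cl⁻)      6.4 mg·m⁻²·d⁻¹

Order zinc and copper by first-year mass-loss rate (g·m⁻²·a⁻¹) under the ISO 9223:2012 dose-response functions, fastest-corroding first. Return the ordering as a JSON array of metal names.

["copper", "zinc"]

zinc: f(T) = -0.071·(T−10) [T>10 °C] = -0.3976
  SO₂ term: 0.0129·12.7^0.44·exp(0.046·83-0.3976) = 1.207
  Cl⁻ term: 0.0175·6.4^0.57·exp(0.008·83+0.085·15.6) = 0.3688
  sum: 1.207 + 0.3688 → r_corr = 1.576 μm/a
  mass loss = 1.576 μm/a × 7.14 g/cm³ = 11.25 g·m⁻²·a⁻¹
copper: temperature factor f = -0.080·(5.6) = -0.4480
  SO₂ term: 0.0053·12.7^0.26·exp(0.059·83-0.4480) = 0.8779
  Sd branch = 0.01025·Sd^0.27·e^(0.036·RH+0.049·T) = 0.7212 μm/a
  r_corr = 0.8779 + 0.7212 = 1.599 μm/a
  mass loss = 1.599 μm/a × 8.96 g/cm³ = 14.33 g·m⁻²·a⁻¹
Ordering by g·m⁻²·a⁻¹: copper (14.3) > zinc (11.3)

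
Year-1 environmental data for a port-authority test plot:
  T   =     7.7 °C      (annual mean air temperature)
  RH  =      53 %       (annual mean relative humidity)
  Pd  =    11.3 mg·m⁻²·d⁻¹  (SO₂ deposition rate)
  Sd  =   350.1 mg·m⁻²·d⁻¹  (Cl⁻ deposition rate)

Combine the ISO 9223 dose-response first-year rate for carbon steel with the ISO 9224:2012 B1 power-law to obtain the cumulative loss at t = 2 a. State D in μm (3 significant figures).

carbon steel: temperature factor f = +0.150·(-2.3) = -0.3450
  SO₂ term: 1.77·11.3^0.52·exp(0.02·53-0.3450) = 12.77
  Cl⁻ term: 0.102·350.1^0.62·exp(0.033·53+0.04·7.7) = 30.15
  r_corr = 12.77 + 30.15 = 42.92 μm/a
Power-law: D(2) = r_corr · 2^0.523
  D(2) = 42.92 × 2^0.523 = 42.92 × 1.437 = 61.67 μm

D(2) = 61.7 μm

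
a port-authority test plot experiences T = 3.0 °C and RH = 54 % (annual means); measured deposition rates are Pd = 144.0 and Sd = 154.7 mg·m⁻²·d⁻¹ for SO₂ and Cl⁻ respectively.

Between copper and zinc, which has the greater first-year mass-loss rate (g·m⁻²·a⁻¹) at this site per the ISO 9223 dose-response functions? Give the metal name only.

copper: f(T) = +0.126·(T−10) [T≤10 °C] = -0.8820
  Pd branch = 0.0053·Pd^0.26·e^(0.059·RH+f) = 0.1932 μm/a
  Sd branch = 0.01025·Sd^0.27·e^(0.036·RH+0.049·T) = 0.3236 μm/a
  r_corr = 0.1932 + 0.3236 = 0.5168 μm/a
  mass loss = 0.5168 μm/a × 8.96 g/cm³ = 4.631 g·m⁻²·a⁻¹
zinc: temperature factor f = +0.038·(-7.0) = -0.2660
  SO₂ term: 0.0129·144.0^0.44·exp(0.046·54-0.2660) = 1.056
  Cl⁻ term: 0.0175·154.7^0.57·exp(0.008·54+0.085·3.0) = 0.6158
  r_corr = 1.056 + 0.6158 = 1.671 μm/a
  mass loss = 1.671 μm/a × 7.14 g/cm³ = 11.93 g·m⁻²·a⁻¹
Ordering by g·m⁻²·a⁻¹: zinc (11.9) > copper (4.63)

zinc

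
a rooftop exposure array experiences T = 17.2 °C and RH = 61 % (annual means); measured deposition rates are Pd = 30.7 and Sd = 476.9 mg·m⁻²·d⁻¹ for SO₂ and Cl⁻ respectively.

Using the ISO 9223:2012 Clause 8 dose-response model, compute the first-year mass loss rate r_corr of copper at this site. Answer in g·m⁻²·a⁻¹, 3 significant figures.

r_corr = 12.5 g·m⁻²·a⁻¹

copper: f(T) = -0.080·(T−10) [T>10 °C] = -0.5760
  SO₂ term: 0.0053·30.7^0.26·exp(0.059·61-0.5760) = 0.2653
  Cl⁻ term: 0.01025·476.9^0.27·exp(0.036·61+0.049·17.2) = 1.131
  sum: 0.2653 + 1.131 → r_corr = 1.397 μm/a
Convert to mass loss: 1.397 μm/a × 8.96 g/cm³ = 12.52 g·m⁻²·a⁻¹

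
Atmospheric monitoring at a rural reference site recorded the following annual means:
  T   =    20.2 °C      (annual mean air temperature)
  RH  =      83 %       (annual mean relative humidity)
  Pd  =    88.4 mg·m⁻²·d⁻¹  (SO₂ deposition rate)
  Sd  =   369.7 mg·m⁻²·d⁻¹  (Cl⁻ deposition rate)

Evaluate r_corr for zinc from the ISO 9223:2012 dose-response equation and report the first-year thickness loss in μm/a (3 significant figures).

r_corr = 7.55 μm/a

zinc: f(T) = -0.071·(T−10) [T>10 °C] = -0.7242
  SO₂ term: 0.0129·88.4^0.44·exp(0.046·83-0.7242) = 2.045
  Cl⁻ term: 0.0175·369.7^0.57·exp(0.008·83+0.085·20.2) = 5.505
  r_corr = 2.045 + 5.505 = 7.55 μm/a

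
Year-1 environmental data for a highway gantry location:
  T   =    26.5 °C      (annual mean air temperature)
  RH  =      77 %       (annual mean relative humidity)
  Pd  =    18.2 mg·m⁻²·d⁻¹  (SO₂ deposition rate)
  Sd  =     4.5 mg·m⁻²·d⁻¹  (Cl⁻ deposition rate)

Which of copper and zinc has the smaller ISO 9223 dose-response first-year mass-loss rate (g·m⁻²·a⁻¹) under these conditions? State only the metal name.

zinc

copper: T>10 °C ⇒ hinge -0.080·(26.5−10) = -1.3200
  SO₂ term: 0.0053·18.2^0.26·exp(0.059·77-1.3200) = 0.2829
  Cl⁻ term: 0.01025·4.5^0.27·exp(0.036·77+0.049·26.5) = 0.9013
  r_corr = 0.2829 + 0.9013 = 1.184 μm/a
  mass loss = 1.184 μm/a × 8.96 g/cm³ = 10.61 g·m⁻²·a⁻¹
zinc: temperature factor f = -0.071·(16.5) = -1.1715
  Pd branch = 0.0129·Pd^0.44·e^(0.046·RH+f) = 0.4949 μm/a
  Cl⁻ term: 0.0175·4.5^0.57·exp(0.008·77+0.085·26.5) = 0.7263
  sum: 0.4949 + 0.7263 → r_corr = 1.221 μm/a
  mass loss = 1.221 μm/a × 7.14 g/cm³ = 8.72 g·m⁻²·a⁻¹
Ordering by g·m⁻²·a⁻¹: copper (10.6) > zinc (8.72)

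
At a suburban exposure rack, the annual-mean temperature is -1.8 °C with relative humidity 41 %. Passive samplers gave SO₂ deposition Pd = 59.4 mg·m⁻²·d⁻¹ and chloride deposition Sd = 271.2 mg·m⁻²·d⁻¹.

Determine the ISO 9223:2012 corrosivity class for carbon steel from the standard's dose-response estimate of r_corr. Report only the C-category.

C2

carbon steel: f(T) = +0.150·(T−10) [T≤10 °C] = -1.7700
  sulphur-dioxide contribution → 5.725 μm/a
  chloride contribution → 11.85 μm/a
  ⇒ r_corr(carbon steel) = 17.57 μm/a
ISO 9223 Table 2 (carbon steel): 1.3 < 17.6 ≤ 25 μm/a ⇒ C2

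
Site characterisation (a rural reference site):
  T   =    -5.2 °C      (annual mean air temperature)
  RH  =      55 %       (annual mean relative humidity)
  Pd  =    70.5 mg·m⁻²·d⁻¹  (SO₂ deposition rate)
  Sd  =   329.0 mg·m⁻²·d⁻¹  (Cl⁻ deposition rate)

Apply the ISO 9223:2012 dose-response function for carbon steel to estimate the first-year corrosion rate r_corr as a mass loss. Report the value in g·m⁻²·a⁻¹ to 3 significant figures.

carbon steel: temperature factor f = +0.150·(-15.2) = -2.2800
  SO₂ term: 1.77·70.5^0.52·exp(0.02·55-2.2800) = 4.972
  Sd branch = 0.102·Sd^0.62·e^(0.033·RH+0.04·T) = 18.5 μm/a
  sum: 4.972 + 18.5 → r_corr = 23.47 μm/a
Convert to mass loss: 23.47 μm/a × 7.85 g/cm³ = 184.3 g·m⁻²·a⁻¹

r_corr = 184 g·m⁻²·a⁻¹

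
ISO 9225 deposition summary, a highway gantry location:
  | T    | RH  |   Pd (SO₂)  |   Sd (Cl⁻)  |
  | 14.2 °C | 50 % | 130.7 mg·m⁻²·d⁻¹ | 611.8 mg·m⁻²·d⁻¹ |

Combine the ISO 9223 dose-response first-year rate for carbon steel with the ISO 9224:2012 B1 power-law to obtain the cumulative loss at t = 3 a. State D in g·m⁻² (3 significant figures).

carbon steel: f(T) = -0.054·(T−10) [T>10 °C] = -0.2268
  SO₂ term: 1.77·130.7^0.52·exp(0.02·50-0.2268) = 48.33
  Cl⁻ term: 0.102·611.8^0.62·exp(0.033·50+0.04·14.2) = 50.07
  r_corr = 48.33 + 50.07 = 98.4 μm/a
Power-law: D(3) = r_corr · 3^0.523
  D(3) = 98.4 × 3^0.523 = 98.4 × 1.776 = 174.8 μm
  Mass loss = 174.8 μm × 7.85 g/cm³ = 1372 g·m⁻²

D(3) = 1.37e+03 g·m⁻²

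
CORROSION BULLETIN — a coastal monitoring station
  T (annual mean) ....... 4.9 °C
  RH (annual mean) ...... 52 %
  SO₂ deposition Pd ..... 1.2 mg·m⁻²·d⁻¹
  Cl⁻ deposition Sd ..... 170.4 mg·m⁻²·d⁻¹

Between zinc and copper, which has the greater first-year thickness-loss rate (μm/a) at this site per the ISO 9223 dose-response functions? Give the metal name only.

zinc

zinc: f(T) = +0.038·(T−10) [T≤10 °C] = -0.1938
  sulphur-dioxide contribution → 0.1259 μm/a
  chloride contribution → 0.7525 μm/a
  ⇒ r_corr(zinc) = 0.8785 μm/a
copper: T≤10 °C ⇒ hinge +0.126·(4.9−10) = -0.6426
  sulphur-dioxide contribution → 0.06283 μm/a
  chloride contribution → 0.3392 μm/a
  total first-year rate 0.4021 μm/a
Ordering by μm/a: zinc (0.878) > copper (0.402)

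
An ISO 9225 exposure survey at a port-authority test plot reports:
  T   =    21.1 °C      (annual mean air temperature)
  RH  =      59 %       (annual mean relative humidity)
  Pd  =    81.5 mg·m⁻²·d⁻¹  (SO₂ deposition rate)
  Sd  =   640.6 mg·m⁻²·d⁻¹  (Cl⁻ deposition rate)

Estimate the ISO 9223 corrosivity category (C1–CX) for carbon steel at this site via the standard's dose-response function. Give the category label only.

carbon steel: temperature factor f = -0.054·(11.1) = -0.5994
  Pd branch = 1.77·Pd^0.52·e^(0.02·RH+f) = 31.18 μm/a
  Cl⁻ term: 0.102·640.6^0.62·exp(0.033·59+0.04·21.1) = 91.37
  sum: 31.18 + 91.37 → r_corr = 122.6 μm/a
123 μm/a falls in (80, 200] for carbon steel → category C5

C5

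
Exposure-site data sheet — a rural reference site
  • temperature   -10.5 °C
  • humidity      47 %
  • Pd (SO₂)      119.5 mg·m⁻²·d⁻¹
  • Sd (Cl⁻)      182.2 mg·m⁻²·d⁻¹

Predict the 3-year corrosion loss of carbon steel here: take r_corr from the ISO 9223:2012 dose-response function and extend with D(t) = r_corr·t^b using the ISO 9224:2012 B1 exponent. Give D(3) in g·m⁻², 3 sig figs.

carbon steel: temperature factor f = +0.150·(-20.5) = -3.0750
  sulphur-dioxide contribution → 2.518 μm/a
  chloride contribution → 7.968 μm/a
  total first-year rate 10.49 μm/a
Power-law: D(3) = r_corr · 3^0.523
  D(3) = 10.49 × 3^0.523 = 10.49 × 1.776 = 18.63 μm
  Mass loss = 18.63 μm × 7.85 g/cm³ = 146.2 g·m⁻²

D(3) = 146 g·m⁻²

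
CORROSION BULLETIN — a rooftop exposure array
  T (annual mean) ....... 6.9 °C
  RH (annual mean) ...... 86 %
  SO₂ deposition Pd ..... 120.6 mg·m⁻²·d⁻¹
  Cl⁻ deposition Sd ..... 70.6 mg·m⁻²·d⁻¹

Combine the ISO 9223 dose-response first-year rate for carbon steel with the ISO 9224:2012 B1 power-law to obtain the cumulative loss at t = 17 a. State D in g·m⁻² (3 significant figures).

carbon steel: temperature factor f = +0.150·(-3.1) = -0.4650
  SO₂ term: 1.77·120.6^0.52·exp(0.02·86-0.4650) = 75.04
  Sd branch = 0.102·Sd^0.62·e^(0.033·RH+0.04·T) = 32.16 μm/a
  r_corr = 75.04 + 32.16 = 107.2 μm/a
ISO 9224: D(t) = r_corr · t^b with b = 0.523 (carbon steel, B1)
  D(17) = 107.2 × 17^0.523 = 107.2 × 4.401 = 471.8 μm
  Mass loss = 471.8 μm × 7.85 g/cm³ = 3703 g·m⁻²

D(17) = 3.70e+03 g·m⁻²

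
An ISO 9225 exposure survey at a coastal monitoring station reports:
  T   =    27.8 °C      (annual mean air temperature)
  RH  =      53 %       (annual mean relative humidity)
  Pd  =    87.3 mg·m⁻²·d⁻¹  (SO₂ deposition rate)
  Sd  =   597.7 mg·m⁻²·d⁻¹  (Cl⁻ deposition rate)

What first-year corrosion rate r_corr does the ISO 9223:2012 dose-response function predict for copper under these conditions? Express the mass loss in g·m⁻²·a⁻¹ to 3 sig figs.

r_corr = 14.4 g·m⁻²·a⁻¹

copper: temperature factor f = -0.080·(17.8) = -1.4240
  Pd branch = 0.0053·Pd^0.26·e^(0.059·RH+f) = 0.09301 μm/a
  Cl⁻ term: 0.01025·597.7^0.27·exp(0.036·53+0.049·27.8) = 1.516
  r_corr = 0.09301 + 1.516 = 1.609 μm/a
Convert to mass loss: 1.609 μm/a × 8.96 g/cm³ = 14.41 g·m⁻²·a⁻¹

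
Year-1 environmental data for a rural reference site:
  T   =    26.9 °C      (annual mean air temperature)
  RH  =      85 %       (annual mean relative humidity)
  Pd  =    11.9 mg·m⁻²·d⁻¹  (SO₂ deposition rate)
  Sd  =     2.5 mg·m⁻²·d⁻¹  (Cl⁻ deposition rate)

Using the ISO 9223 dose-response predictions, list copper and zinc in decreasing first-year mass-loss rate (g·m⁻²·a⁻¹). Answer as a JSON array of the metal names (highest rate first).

["copper", "zinc"]

copper: temperature factor f = -0.080·(16.9) = -1.3520
  Pd branch = 0.0053·Pd^0.26·e^(0.059·RH+f) = 0.3933 μm/a
  Cl⁻ term: 0.01025·2.5^0.27·exp(0.036·85+0.049·26.9) = 1.046
  r_corr = 0.3933 + 1.046 = 1.439 μm/a
  mass loss = 1.439 μm/a × 8.96 g/cm³ = 12.9 g·m⁻²·a⁻¹
zinc: T>10 °C ⇒ hinge -0.071·(26.9−10) = -1.1999
  SO₂ term: 0.0129·11.9^0.44·exp(0.046·85-1.1999) = 0.5765
  Cl⁻ term: 0.0175·2.5^0.57·exp(0.008·85+0.085·26.9) = 0.5731
  r_corr = 0.5765 + 0.5731 = 1.15 μm/a
  mass loss = 1.15 μm/a × 7.14 g/cm³ = 8.208 g·m⁻²·a⁻¹
Ordering by g·m⁻²·a⁻¹: copper (12.9) > zinc (8.21)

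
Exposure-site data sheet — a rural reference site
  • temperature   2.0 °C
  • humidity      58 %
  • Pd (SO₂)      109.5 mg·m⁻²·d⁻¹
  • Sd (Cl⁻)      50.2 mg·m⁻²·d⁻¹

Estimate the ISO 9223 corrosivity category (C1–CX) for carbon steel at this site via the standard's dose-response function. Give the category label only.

C3

carbon steel: temperature factor f = +0.150·(-8.0) = -1.2000
  sulphur-dioxide contribution → 19.55 μm/a
  chloride contribution → 8.492 μm/a
  total first-year rate 28.04 μm/a
ISO 9223 Table 2 (carbon steel): 25 < 28 ≤ 50 μm/a ⇒ C3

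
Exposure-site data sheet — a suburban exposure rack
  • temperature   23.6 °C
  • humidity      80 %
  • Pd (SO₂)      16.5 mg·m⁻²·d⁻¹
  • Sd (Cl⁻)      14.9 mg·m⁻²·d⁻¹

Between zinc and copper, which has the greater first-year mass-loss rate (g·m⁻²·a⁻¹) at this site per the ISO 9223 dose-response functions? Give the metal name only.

zinc: T>10 °C ⇒ hinge -0.071·(23.6−10) = -0.9656
  sulphur-dioxide contribution → 0.6685 μm/a
  chloride contribution → 1.151 μm/a
  total first-year rate 1.819 μm/a
  mass loss = 1.819 μm/a × 7.14 g/cm³ = 12.99 g·m⁻²·a⁻¹
copper: f(T) = -0.080·(T−10) [T>10 °C] = -1.0880
  sulphur-dioxide contribution → 0.4151 μm/a
  chloride contribution → 1.204 μm/a
  total first-year rate 1.619 μm/a
  mass loss = 1.619 μm/a × 8.96 g/cm³ = 14.5 g·m⁻²·a⁻¹
Ordering by g·m⁻²·a⁻¹: copper (14.5) > zinc (13)

copper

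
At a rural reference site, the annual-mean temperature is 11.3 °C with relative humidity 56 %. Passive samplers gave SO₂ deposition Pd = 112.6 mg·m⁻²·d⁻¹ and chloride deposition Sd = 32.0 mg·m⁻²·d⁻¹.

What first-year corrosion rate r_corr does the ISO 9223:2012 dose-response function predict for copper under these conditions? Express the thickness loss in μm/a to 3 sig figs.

copper: T>10 °C ⇒ hinge -0.080·(11.3−10) = -0.1040
  sulphur-dioxide contribution → 0.444 μm/a
  chloride contribution → 0.3413 μm/a
  ⇒ r_corr(copper) = 0.7853 μm/a

r_corr = 0.785 μm/a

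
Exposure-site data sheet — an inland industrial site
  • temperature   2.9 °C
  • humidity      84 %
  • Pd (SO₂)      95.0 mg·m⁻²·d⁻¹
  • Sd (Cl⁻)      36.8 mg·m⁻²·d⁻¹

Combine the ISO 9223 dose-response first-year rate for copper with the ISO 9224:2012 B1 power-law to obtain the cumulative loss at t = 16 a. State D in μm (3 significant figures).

copper: temperature factor f = +0.126·(-7.1) = -0.8946
  SO₂ term: 0.0053·95.0^0.26·exp(0.059·84-0.8946) = 1.005
  Sd branch = 0.01025·Sd^0.27·e^(0.036·RH+0.049·T) = 0.6435 μm/a
  r_corr = 1.005 + 0.6435 = 1.649 μm/a
Long-term exponent b (ISO 9224 Table 2, B1) = 0.667
  D(16) = 1.649 × 16^0.667 = 1.649 × 6.355 = 10.48 μm

D(16) = 10.5 μm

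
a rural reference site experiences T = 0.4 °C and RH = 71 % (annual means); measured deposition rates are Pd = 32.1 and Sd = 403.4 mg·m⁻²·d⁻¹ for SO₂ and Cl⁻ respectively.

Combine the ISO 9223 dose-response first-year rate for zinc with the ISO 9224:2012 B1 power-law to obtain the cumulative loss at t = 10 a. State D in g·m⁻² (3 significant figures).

D(10) = 95.5 g·m⁻²

zinc: temperature factor f = +0.038·(-9.6) = -0.3648
  sulphur-dioxide contribution → 1.08 μm/a
  chloride contribution → 0.9767 μm/a
  ⇒ r_corr(zinc) = 2.057 μm/a
Power-law: D(10) = r_corr · 10^0.813
  D(10) = 2.057 × 10^0.813 = 2.057 × 6.501 = 13.37 μm
  Mass loss = 13.37 μm × 7.14 g/cm³ = 95.47 g·m⁻²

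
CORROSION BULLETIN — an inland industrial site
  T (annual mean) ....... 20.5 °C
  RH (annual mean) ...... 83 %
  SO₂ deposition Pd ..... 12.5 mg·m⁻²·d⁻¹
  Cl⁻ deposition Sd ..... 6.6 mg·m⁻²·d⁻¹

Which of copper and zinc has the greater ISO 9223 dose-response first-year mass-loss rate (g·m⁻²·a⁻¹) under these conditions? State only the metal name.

copper

copper: temperature factor f = -0.080·(10.5) = -0.8400
  sulphur-dioxide contribution → 0.5908 μm/a
  chloride contribution → 0.9245 μm/a
  total first-year rate 1.515 μm/a
  mass loss = 1.515 μm/a × 8.96 g/cm³ = 13.58 g·m⁻²·a⁻¹
zinc: temperature factor f = -0.071·(10.5) = -0.7455
  sulphur-dioxide contribution → 0.8464 μm/a
  chloride contribution → 0.5693 μm/a
  total first-year rate 1.416 μm/a
  mass loss = 1.416 μm/a × 7.14 g/cm³ = 10.11 g·m⁻²·a⁻¹
Ordering by g·m⁻²·a⁻¹: copper (13.6) > zinc (10.1)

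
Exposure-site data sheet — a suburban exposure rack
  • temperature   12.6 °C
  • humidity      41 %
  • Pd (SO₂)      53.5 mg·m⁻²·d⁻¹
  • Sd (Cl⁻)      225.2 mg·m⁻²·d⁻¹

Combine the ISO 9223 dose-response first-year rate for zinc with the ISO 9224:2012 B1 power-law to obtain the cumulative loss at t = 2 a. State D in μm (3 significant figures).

zinc: T>10 °C ⇒ hinge -0.071·(12.6−10) = -0.1846
  sulphur-dioxide contribution → 0.4074 μm/a
  chloride contribution → 1.554 μm/a
  ⇒ r_corr(zinc) = 1.962 μm/a
Long-term exponent b (ISO 9224 Table 2, B1) = 0.813
  D(2) = 1.962 × 2^0.813 = 1.962 × 1.757 = 3.447 μm

D(2) = 3.45 μm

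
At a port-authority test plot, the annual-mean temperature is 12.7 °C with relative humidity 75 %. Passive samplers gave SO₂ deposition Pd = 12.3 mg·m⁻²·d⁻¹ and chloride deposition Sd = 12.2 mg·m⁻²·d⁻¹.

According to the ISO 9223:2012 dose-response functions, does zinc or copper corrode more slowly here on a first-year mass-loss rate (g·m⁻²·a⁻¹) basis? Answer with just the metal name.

zinc

zinc: temperature factor f = -0.071·(2.7) = -0.1917
  SO₂ term: 0.0129·12.3^0.44·exp(0.046·75-0.1917) = 1.012
  Sd branch = 0.0175·Sd^0.57·e^(0.008·RH+0.085·T) = 0.3905 μm/a
  sum: 1.012 + 0.3905 → r_corr = 1.403 μm/a
  mass loss = 1.403 μm/a × 7.14 g/cm³ = 10.01 g·m⁻²·a⁻¹
copper: temperature factor f = -0.080·(2.7) = -0.2160
  SO₂ term: 0.0053·12.3^0.26·exp(0.059·75-0.2160) = 0.6849
  Cl⁻ term: 0.01025·12.2^0.27·exp(0.036·75+0.049·12.7) = 0.5583
  sum: 0.6849 + 0.5583 → r_corr = 1.243 μm/a
  mass loss = 1.243 μm/a × 8.96 g/cm³ = 11.14 g·m⁻²·a⁻¹
Ordering by g·m⁻²·a⁻¹: copper (11.1) > zinc (10)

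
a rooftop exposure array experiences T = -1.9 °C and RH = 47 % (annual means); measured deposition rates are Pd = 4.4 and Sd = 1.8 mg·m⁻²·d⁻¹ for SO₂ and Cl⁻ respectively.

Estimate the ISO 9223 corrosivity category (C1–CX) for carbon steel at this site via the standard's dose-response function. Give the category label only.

C2

carbon steel: temperature factor f = +0.150·(-11.9) = -1.7850
  Pd branch = 1.77·Pd^0.52·e^(0.02·RH+f) = 1.643 μm/a
  Cl⁻ term: 0.102·1.8^0.62·exp(0.033·47+0.04·-1.9) = 0.6419
  sum: 1.643 + 0.6419 → r_corr = 2.285 μm/a
Category bounds: 1.3…25 μm/a bracket r_corr ⇒ C2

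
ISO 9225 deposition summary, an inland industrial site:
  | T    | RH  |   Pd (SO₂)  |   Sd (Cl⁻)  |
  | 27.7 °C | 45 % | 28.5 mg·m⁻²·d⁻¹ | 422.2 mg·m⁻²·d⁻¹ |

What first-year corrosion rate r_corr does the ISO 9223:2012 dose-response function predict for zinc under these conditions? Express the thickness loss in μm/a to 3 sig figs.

zinc: temperature factor f = -0.071·(17.7) = -1.2567
  SO₂ term: 0.0129·28.5^0.44·exp(0.046·45-1.2567) = 0.127
  Cl⁻ term: 0.0175·422.2^0.57·exp(0.008·45+0.085·27.7) = 8.288
  sum: 0.127 + 8.288 → r_corr = 8.416 μm/a

r_corr = 8.42 μm/a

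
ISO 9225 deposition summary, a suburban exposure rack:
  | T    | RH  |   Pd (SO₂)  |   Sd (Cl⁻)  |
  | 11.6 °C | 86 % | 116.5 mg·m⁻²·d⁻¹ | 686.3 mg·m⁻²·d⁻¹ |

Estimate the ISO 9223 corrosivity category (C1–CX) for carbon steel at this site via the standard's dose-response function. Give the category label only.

CX

carbon steel: T>10 °C ⇒ hinge -0.054·(11.6−10) = -0.0864
  SO₂ term: 1.77·116.5^0.52·exp(0.02·86-0.0864) = 107.6
  Sd branch = 0.102·Sd^0.62·e^(0.033·RH+0.04·T) = 159 μm/a
  sum: 107.6 + 159 → r_corr = 266.6 μm/a
267 μm/a falls in (200, 700] for carbon steel → category CX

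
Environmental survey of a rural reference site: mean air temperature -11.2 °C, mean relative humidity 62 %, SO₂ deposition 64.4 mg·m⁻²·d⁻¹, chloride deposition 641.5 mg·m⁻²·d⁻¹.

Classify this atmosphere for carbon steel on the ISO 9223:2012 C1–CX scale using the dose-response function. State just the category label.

carbon steel: temperature factor f = +0.150·(-21.2) = -3.1800
  SO₂ term: 1.77·64.4^0.52·exp(0.02·62-3.1800) = 2.219
  Cl⁻ term: 0.102·641.5^0.62·exp(0.033·62+0.04·-11.2) = 27.74
  r_corr = 2.219 + 27.74 = 29.96 μm/a
Category bounds: 25…50 μm/a bracket r_corr ⇒ C3

C3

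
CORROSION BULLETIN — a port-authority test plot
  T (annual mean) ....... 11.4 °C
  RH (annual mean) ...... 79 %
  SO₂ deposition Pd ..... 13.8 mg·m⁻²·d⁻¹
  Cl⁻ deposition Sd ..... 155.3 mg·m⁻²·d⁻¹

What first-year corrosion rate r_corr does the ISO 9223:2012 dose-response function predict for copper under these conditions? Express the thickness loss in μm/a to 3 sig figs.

r_corr = 2.19 μm/a

copper: T>10 °C ⇒ hinge -0.080·(11.4−10) = -0.1120
  sulphur-dioxide contribution → 0.9914 μm/a
  chloride contribution → 1.202 μm/a
  ⇒ r_corr(copper) = 2.194 μm/a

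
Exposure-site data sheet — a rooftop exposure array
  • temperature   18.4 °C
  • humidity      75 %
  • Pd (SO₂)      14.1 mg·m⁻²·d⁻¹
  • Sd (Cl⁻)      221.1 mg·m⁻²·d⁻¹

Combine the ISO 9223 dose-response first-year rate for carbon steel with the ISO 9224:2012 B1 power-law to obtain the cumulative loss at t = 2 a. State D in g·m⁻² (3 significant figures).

D(2) = 1.04e+03 g·m⁻²

carbon steel: T>10 °C ⇒ hinge -0.054·(18.4−10) = -0.4536
  SO₂ term: 1.77·14.1^0.52·exp(0.02·75-0.4536) = 19.95
  Cl⁻ term: 0.102·221.1^0.62·exp(0.033·75+0.04·18.4) = 71.91
  r_corr = 19.95 + 71.91 = 91.86 μm/a
ISO 9224: D(t) = r_corr · t^b with b = 0.523 (carbon steel, B1)
  D(2) = 91.86 × 2^0.523 = 91.86 × 1.437 = 132 μm
  Mass loss = 132 μm × 7.85 g/cm³ = 1036 g·m⁻²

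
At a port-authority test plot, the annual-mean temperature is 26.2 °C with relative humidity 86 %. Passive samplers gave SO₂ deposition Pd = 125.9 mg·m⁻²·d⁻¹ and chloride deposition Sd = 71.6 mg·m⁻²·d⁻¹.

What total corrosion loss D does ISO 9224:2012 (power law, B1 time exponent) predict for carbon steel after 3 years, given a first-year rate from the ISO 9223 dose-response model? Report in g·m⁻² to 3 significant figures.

D(3) = 1.69e+03 g·m⁻²

carbon steel: temperature factor f = -0.054·(16.2) = -0.8748
  sulphur-dioxide contribution → 50.94 μm/a
  chloride contribution → 70.2 μm/a
  ⇒ r_corr(carbon steel) = 121.1 μm/a
ISO 9224: D(t) = r_corr · t^b with b = 0.523 (carbon steel, B1)
  D(3) = 121.1 × 3^0.523 = 121.1 × 1.776 = 215.2 μm
  Mass loss = 215.2 μm × 7.85 g/cm³ = 1689 g·m⁻²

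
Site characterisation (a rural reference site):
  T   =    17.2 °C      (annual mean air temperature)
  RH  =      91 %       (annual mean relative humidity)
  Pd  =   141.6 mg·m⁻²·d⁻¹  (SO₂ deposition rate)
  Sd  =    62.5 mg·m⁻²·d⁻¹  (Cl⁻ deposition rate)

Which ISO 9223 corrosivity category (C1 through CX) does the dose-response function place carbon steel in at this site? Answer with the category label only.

C5

carbon steel: T>10 °C ⇒ hinge -0.054·(17.2−10) = -0.3888
  SO₂ term: 1.77·141.6^0.52·exp(0.02·91-0.3888) = 97.29
  Sd branch = 0.102·Sd^0.62·e^(0.033·RH+0.04·T) = 53.09 μm/a
  sum: 97.29 + 53.09 → r_corr = 150.4 μm/a
150 μm/a falls in (80, 200] for carbon steel → category C5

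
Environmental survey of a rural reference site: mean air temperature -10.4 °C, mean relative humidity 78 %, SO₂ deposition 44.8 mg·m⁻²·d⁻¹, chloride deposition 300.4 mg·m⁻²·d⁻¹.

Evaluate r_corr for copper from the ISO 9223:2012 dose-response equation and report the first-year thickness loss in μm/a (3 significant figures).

r_corr = 0.585 μm/a

copper: temperature factor f = +0.126·(-20.4) = -2.5704
  sulphur-dioxide contribution → 0.1086 μm/a
  chloride contribution → 0.4763 μm/a
  total first-year rate 0.5849 μm/a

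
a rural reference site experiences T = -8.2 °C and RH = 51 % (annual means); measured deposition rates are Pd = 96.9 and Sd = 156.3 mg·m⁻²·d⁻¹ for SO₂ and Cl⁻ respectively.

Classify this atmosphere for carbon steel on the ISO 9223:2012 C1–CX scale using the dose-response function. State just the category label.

C2

carbon steel: temperature factor f = +0.150·(-18.2) = -2.7300
  Pd branch = 1.77·Pd^0.52·e^(0.02·RH+f) = 3.453 μm/a
  Sd branch = 0.102·Sd^0.62·e^(0.033·RH+0.04·T) = 9.064 μm/a
  sum: 3.453 + 9.064 → r_corr = 12.52 μm/a
12.5 μm/a falls in (1.3, 25] for carbon steel → category C2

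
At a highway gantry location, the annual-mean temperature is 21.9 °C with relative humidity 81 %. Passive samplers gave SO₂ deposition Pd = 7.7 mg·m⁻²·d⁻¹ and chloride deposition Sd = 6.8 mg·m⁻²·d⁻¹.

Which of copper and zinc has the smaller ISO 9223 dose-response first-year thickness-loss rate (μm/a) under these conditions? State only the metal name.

zinc

copper: f(T) = -0.080·(T−10) [T>10 °C] = -0.9520
  Pd branch = 0.0053·Pd^0.26·e^(0.059·RH+f) = 0.4138 μm/a
  Cl⁻ term: 0.01025·6.8^0.27·exp(0.036·81+0.049·21.9) = 0.9288
  sum: 0.4138 + 0.9288 → r_corr = 1.343 μm/a
zinc: T>10 °C ⇒ hinge -0.071·(21.9−10) = -0.8449
  Pd branch = 0.0129·Pd^0.44·e^(0.046·RH+f) = 0.5648 μm/a
  Sd branch = 0.0175·Sd^0.57·e^(0.008·RH+0.085·T) = 0.6418 μm/a
  r_corr = 0.5648 + 0.6418 = 1.207 μm/a
Ordering by μm/a: copper (1.34) > zinc (1.21)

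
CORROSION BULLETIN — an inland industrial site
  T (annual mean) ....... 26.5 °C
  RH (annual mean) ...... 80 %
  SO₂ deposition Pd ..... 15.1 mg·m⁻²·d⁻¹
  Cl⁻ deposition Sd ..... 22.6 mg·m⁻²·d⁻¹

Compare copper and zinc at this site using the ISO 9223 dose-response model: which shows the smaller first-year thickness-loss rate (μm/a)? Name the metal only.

copper: temperature factor f = -0.080·(16.5) = -1.3200
  sulphur-dioxide contribution → 0.3217 μm/a
  chloride contribution → 1.553 μm/a
  ⇒ r_corr(copper) = 1.874 μm/a
zinc: f(T) = -0.071·(T−10) [T>10 °C] = -1.1715
  sulphur-dioxide contribution → 0.5233 μm/a
  chloride contribution → 1.867 μm/a
  ⇒ r_corr(zinc) = 2.39 μm/a
Ordering by μm/a: zinc (2.39) > copper (1.87)

copper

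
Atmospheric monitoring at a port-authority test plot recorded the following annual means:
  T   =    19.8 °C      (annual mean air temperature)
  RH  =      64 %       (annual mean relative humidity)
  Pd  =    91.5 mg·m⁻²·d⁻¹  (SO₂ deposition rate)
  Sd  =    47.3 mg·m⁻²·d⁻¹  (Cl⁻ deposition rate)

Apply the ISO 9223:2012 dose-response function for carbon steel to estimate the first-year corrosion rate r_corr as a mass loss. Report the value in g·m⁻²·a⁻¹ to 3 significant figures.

r_corr = 468 g·m⁻²·a⁻¹

carbon steel: temperature factor f = -0.054·(9.8) = -0.5292
  SO₂ term: 1.77·91.5^0.52·exp(0.02·64-0.5292) = 39.26
  Cl⁻ term: 0.102·47.3^0.62·exp(0.033·64+0.04·19.8) = 20.33
  sum: 39.26 + 20.33 → r_corr = 59.6 μm/a
Convert to mass loss: 59.6 μm/a × 7.85 g/cm³ = 467.8 g·m⁻²·a⁻¹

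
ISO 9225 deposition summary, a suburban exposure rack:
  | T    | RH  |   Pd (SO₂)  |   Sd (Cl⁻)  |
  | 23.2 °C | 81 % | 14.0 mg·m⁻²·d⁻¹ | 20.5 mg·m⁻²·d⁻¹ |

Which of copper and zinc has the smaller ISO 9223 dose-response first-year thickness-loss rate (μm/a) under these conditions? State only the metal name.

copper: T>10 °C ⇒ hinge -0.080·(23.2−10) = -1.0560
  sulphur-dioxide contribution → 0.4357 μm/a
  chloride contribution → 1.334 μm/a
  ⇒ r_corr(copper) = 1.769 μm/a
zinc: temperature factor f = -0.071·(13.2) = -0.9372
  sulphur-dioxide contribution → 0.67 μm/a
  chloride contribution → 1.345 μm/a
  ⇒ r_corr(zinc) = 2.015 μm/a
Ordering by μm/a: zinc (2.01) > copper (1.77)

copper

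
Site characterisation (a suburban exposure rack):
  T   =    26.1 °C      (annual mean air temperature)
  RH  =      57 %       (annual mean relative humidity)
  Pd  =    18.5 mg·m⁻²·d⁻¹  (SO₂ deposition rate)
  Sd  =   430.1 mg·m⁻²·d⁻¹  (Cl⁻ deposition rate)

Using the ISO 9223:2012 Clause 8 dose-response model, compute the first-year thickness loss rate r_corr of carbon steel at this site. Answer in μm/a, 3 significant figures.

carbon steel: temperature factor f = -0.054·(16.1) = -0.8694
  sulphur-dioxide contribution → 10.58 μm/a
  chloride contribution → 81.61 μm/a
  ⇒ r_corr(carbon steel) = 92.18 μm/a

r_corr = 92.2 μm/a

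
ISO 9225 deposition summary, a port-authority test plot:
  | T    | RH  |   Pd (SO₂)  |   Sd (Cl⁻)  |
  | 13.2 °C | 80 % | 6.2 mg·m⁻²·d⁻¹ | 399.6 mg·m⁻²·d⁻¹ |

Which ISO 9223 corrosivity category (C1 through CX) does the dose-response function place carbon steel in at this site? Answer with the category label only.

carbon steel: T>10 °C ⇒ hinge -0.054·(13.2−10) = -0.1728
  Pd branch = 1.77·Pd^0.52·e^(0.02·RH+f) = 19.05 μm/a
  Cl⁻ term: 0.102·399.6^0.62·exp(0.033·80+0.04·13.2) = 99.42
  sum: 19.05 + 99.42 → r_corr = 118.5 μm/a
118 μm/a falls in (80, 200] for carbon steel → category C5

C5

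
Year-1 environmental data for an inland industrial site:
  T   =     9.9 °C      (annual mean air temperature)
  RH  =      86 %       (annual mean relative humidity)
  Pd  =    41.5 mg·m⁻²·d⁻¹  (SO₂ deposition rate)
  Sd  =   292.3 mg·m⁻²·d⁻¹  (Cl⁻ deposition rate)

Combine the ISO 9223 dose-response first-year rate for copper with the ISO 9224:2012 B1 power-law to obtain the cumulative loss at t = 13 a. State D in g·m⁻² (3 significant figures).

D(13) = 194 g·m⁻²

copper: T≤10 °C ⇒ hinge +0.126·(9.9−10) = -0.0126
  Pd branch = 0.0053·Pd^0.26·e^(0.059·RH+f) = 2.203 μm/a
  Sd branch = 0.01025·Sd^0.27·e^(0.036·RH+0.049·T) = 1.705 μm/a
  r_corr = 2.203 + 1.705 = 3.909 μm/a
Long-term exponent b (ISO 9224 Table 2, B1) = 0.667
  D(13) = 3.909 × 13^0.667 = 3.909 × 5.534 = 21.63 μm
  Mass loss = 21.63 μm × 8.96 g/cm³ = 193.8 g·m⁻²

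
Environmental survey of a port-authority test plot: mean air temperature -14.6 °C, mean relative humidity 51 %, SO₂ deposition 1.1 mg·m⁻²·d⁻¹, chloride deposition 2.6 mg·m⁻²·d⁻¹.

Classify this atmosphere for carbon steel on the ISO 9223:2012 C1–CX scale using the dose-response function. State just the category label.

carbon steel: temperature factor f = +0.150·(-24.6) = -3.6900
  sulphur-dioxide contribution → 0.1288 μm/a
  chloride contribution → 0.5536 μm/a
  ⇒ r_corr(carbon steel) = 0.6824 μm/a
0.682 μm/a falls in (0, 1.3] for carbon steel → category C1

C1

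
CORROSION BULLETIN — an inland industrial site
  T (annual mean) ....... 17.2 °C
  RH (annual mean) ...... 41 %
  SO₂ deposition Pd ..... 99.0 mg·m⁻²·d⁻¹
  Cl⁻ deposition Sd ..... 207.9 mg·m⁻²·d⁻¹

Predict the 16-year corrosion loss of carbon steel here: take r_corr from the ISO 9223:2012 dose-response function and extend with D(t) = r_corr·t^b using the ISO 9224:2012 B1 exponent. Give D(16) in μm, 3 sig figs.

D(16) = 218 μm

carbon steel: T>10 °C ⇒ hinge -0.054·(17.2−10) = -0.3888
  sulphur-dioxide contribution → 29.71 μm/a
  chloride contribution → 21.48 μm/a
  ⇒ r_corr(carbon steel) = 51.2 μm/a
Long-term exponent b (ISO 9224 Table 2, B1) = 0.523
  D(16) = 51.2 × 16^0.523 = 51.2 × 4.263 = 218.3 μm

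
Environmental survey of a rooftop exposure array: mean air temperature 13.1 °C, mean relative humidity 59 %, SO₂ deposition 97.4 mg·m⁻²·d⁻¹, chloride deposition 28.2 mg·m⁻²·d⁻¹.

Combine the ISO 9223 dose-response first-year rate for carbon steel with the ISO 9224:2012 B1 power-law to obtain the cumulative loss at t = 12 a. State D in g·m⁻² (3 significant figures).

carbon steel: T>10 °C ⇒ hinge -0.054·(13.1−10) = -0.1674
  sulphur-dioxide contribution → 52.7 μm/a
  chloride contribution → 9.57 μm/a
  ⇒ r_corr(carbon steel) = 62.27 μm/a
Long-term exponent b (ISO 9224 Table 2, B1) = 0.523
  D(12) = 62.27 × 12^0.523 = 62.27 × 3.668 = 228.4 μm
  Mass loss = 228.4 μm × 7.85 g/cm³ = 1793 g·m⁻²

D(12) = 1.79e+03 g·m⁻²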